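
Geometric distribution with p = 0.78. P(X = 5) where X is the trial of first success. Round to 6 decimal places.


P = (1-p)^(k-1) * p
(1-p)^(k-1) = 0.22^4 = 0.00234256
P = 0.00234256 * 0.78 ≈ 0.001827197

0.001827


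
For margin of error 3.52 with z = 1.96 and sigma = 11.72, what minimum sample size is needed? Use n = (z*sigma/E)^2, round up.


z*sigma/E = 1.96 * 11.72 / 3.52 = 14357/2200 ≈ 6.525909
(z*sigma/E)^2 ≈ 42.587489
round up: n = 43

43


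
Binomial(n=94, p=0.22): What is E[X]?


E[X] = n*p = 94 * 0.22 = 20.68

20.68


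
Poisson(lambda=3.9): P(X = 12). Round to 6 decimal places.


P = e^(-lam) * lam^k / k!
e^(-3.9) ≈ 0.02024191
lam^k = 3.9^12 ≈ 12381557.655576
k! = 12! = 479001600
P = 0.02024191 * 12381557.655576 / 479001600 ≈ 0.000523

0.000523


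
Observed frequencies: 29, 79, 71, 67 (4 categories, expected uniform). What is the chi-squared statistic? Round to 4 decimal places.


chi2 = sum((O-E)^2/E), E = total/4
total = 246, E = 246/4 = 61.5
(29 - 61.5)^2 / 61.5 = 1056.25 / 61.5 = 4225/246 ≈ 17.174797
(79 - 61.5)^2 / 61.5 = 306.25 / 61.5 = 1225/246 ≈ 4.979675
(71 - 61.5)^2 / 61.5 = 90.25 / 61.5 = 361/246 ≈ 1.467480
(67 - 61.5)^2 / 61.5 = 30.25 / 61.5 = 121/246 ≈ 0.491870
chi2 = 2966/123 ≈ 24.113821

24.1138


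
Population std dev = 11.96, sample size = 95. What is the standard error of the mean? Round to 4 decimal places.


SE = sigma / sqrt(n)
sqrt(95) ≈ 9.746794
SE = 11.96 / 9.746794 ≈ 1.227070

1.2271


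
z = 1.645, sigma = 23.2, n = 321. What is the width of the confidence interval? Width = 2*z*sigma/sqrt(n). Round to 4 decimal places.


width = 2*z*sigma/sqrt(n)
2*z*sigma = 2 * 1.645 * 23.2 = 76.328
sqrt(321) ≈ 17.916473
width = 76.328 / 17.916473 ≈ 4.260214

4.2602


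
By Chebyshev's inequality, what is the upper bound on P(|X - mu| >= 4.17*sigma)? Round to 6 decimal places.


P <= 1/k^2
k^2 = 4.17^2 = 17.3889
1/k^2 = 1 / 17.3889 ≈ 0.05750795

0.057508


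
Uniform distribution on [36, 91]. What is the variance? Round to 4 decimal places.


Var = (b-a)^2 / 12
(b-a)^2 = (91 - 36)^2 = 3025
Var = 3025/12 ≈ 252.083333

252.0833


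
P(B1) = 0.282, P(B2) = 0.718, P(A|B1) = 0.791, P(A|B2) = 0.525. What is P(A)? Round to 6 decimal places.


P(A) = P(A|B1)*P(B1) + P(A|B2)*P(B2)
P(A|B1)*P(B1) = 0.791 * 0.282 = 0.223062
P(A|B2)*P(B2) = 0.525 * 0.718 = 0.37695
P(A) = 0.223062 + 0.37695 = 0.600012

0.600012


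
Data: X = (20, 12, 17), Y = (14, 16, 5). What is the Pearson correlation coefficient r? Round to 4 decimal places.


r = sum((xi-xbar)(yi-ybar)) / sqrt(sum((xi-xbar)^2) * sum((yi-ybar)^2))
n = 3, xbar = 49/3 ≈ 16.333333, ybar = 35/3 ≈ 11.666667
Sxy = sum((xi-xbar)(yi-ybar)) = -44/3 ≈ -14.666667
Sxx = sum((xi-xbar)^2) = 98/3 ≈ 32.666667
Syy = sum((yi-ybar)^2) = 206/3 ≈ 68.666667
sqrt(Sxx*Syy) ≈ 47.361494
r = Sxy / sqrt(Sxx*Syy) = -14.666667 / 47.361494 ≈ -0.309675

-0.3097


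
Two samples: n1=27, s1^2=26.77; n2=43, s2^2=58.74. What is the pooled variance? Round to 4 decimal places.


sp^2 = ((n1-1)*s1^2 + (n2-1)*s2^2)/(n1+n2-2)
(n1-1)*s1^2 = 26 * 26.77 = 696.02
(n2-1)*s2^2 = 42 * 58.74 = 2467.08
numerator = 696.02 + 2467.08 = 3163.1
n1+n2-2 = 68
sp^2 = 3163.1 / 68 = 31631/680 ≈ 46.516176

46.5162


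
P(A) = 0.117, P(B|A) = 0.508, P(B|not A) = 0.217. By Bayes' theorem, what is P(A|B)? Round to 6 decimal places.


P(A|B) = P(B|A)*P(A) / P(B), P(B) = P(B|A)*P(A) + P(B|not A)*P(not A)
P(B|A)*P(A) = 0.508 * 0.117 = 0.059436
P(B|not A)*P(not A) = 0.217 * 0.883 = 0.191611
P(B) = 0.059436 + 0.191611 = 0.251047
P(A|B) = 0.059436 / 0.251047 ≈ 0.23675248

0.236752


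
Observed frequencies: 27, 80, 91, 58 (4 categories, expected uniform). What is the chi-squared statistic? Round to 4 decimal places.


chi2 = sum((O-E)^2/E), E = total/4
total = 256, E = 256/4 = 64
(27 - 64)^2 / 64 = 1369 / 64 = 21.390625
(80 - 64)^2 / 64 = 256 / 64 = 4
(91 - 64)^2 / 64 = 729 / 64 = 11.390625
(58 - 64)^2 / 64 = 36 / 64 = 0.5625
chi2 = 37.34375

37.3438


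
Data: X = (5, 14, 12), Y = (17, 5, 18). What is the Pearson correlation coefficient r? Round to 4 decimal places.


r = sum((xi-xbar)(yi-ybar)) / sqrt(sum((xi-xbar)^2) * sum((yi-ybar)^2))
n = 3, xbar = 31/3 ≈ 10.333333, ybar = 40/3 ≈ 13.333333
Sxy = sum((xi-xbar)(yi-ybar)) = -127/3 ≈ -42.333333
Sxx = sum((xi-xbar)^2) = 134/3 ≈ 44.666667
Syy = sum((yi-ybar)^2) = 314/3 ≈ 104.666667
sqrt(Sxx*Syy) ≈ 68.374784
r = Sxy / sqrt(Sxx*Syy) = -42.333333 / 68.374784 ≈ -0.619137

-0.6191


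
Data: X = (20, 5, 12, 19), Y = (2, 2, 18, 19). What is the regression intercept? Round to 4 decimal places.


a = ybar - b*xbar, where b = sum((xi-xbar)(yi-ybar)) / sum((xi-xbar)^2)
n = 4, xbar = 56/4 = 14, ybar = 41/4 = 10.25
Sxy = sum((xi-xbar)(yi-ybar)) = 53
Sxx = sum((xi-xbar)^2) = 146
b = Sxy / Sxx = 53/146 ≈ 0.363014
a = 10.25 - 0.363014 * 14 = 1509/292 ≈ 5.167808

5.1678


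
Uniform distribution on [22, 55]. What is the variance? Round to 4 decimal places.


Var = (b-a)^2 / 12
(b-a)^2 = (55 - 22)^2 = 1089
Var = 1089/12 = 90.75

90.7500


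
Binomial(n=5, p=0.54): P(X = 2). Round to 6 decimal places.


P = C(n,k) * p^k * (1-p)^(n-k)
C(5,2) = 10
p^k = 0.54^2 = 0.2916
(1-p)^(n-k) = 0.46^3 = 0.097336
P = 10 * 0.2916 * 0.097336 ≈ 0.283832

0.283832


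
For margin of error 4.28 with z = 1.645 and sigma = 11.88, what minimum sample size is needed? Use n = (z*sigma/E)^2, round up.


z*sigma/E = 1.645 * 11.88 / 4.28 ≈ 4.566028
(z*sigma/E)^2 ≈ 20.848612
round up: n = 21

21


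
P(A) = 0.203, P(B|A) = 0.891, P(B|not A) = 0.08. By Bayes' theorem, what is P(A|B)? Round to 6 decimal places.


P(A|B) = P(B|A)*P(A) / P(B), P(B) = P(B|A)*P(A) + P(B|not A)*P(not A)
P(B|A)*P(A) = 0.891 * 0.203 = 0.180873
P(B|not A)*P(not A) = 0.08 * 0.797 = 0.06376
P(B) = 0.180873 + 0.06376 = 0.244633
P(A|B) = 0.180873 / 0.244633 ≈ 0.73936468

0.739365


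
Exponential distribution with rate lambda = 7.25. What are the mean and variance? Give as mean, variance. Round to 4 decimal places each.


mean = 1/lam, var = 1/lam^2
mean = 1 / 7.25 = 4/29 ≈ 0.137931
lam^2 = 7.25^2 = 52.5625
var = 1 / 52.5625 = 16/841 ≈ 0.019025

0.1379, 0.0190


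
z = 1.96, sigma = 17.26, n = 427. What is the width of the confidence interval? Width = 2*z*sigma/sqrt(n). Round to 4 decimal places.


width = 2*z*sigma/sqrt(n)
2*z*sigma = 2 * 1.96 * 17.26 = 67.6592
sqrt(427) ≈ 20.663978
width = 67.6592 / 20.663978 ≈ 3.274258

3.2743


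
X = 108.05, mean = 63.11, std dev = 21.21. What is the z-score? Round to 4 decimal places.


z = (X - mu) / sigma
X - mu = 108.05 - 63.11 = 44.94
z = 44.94 / 21.21 = 214/101 ≈ 2.118812

2.1188


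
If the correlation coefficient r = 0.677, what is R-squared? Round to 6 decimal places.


R^2 = r^2 = (0.677)^2 = 0.458329

0.458329


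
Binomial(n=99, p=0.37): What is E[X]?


E[X] = n*p = 99 * 0.37 = 36.63

36.63


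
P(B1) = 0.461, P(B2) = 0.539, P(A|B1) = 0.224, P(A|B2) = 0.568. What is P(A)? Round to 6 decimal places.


P(A) = P(A|B1)*P(B1) + P(A|B2)*P(B2)
P(A|B1)*P(B1) = 0.224 * 0.461 = 0.103264
P(A|B2)*P(B2) = 0.568 * 0.539 = 0.306152
P(A) = 0.103264 + 0.306152 = 0.409416

0.409416


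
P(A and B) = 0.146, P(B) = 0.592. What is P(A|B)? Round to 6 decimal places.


P(A|B) = P(A and B) / P(B) = 0.146 / 0.592 = 73/296 ≈ 0.24662162

0.246622


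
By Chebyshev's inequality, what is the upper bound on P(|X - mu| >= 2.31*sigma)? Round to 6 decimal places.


P <= 1/k^2
k^2 = 2.31^2 = 5.3361
1/k^2 = 1 / 5.3361 ≈ 0.18740278

0.187403


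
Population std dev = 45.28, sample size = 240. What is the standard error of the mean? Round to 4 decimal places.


SE = sigma / sqrt(n)
sqrt(240) ≈ 15.491933
SE = 45.28 / 15.491933 ≈ 2.922811

2.9228


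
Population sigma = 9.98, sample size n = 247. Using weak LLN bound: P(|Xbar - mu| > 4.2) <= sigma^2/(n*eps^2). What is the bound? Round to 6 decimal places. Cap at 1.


bound = min(1, sigma^2/(n*eps^2))
sigma^2 = 9.98^2 = 99.6004
n*eps^2 = 247 * 4.2^2 = 247 * 17.64 = 4357.08
sigma^2/(n*eps^2) = 99.6004 / 4357.08 ≈ 0.02285944

0.022859


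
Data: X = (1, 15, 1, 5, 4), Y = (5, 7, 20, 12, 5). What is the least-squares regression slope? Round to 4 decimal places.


b = sum((xi-xbar)(yi-ybar)) / sum((xi-xbar)^2)
n = 5, xbar = 26/5 = 5.2, ybar = 49/5 = 9.8
Sxy = sum((xi-xbar)(yi-ybar)) = -44.8
Sxx = sum((xi-xbar)^2) = 132.8
b = Sxy / Sxx = -28/83 ≈ -0.337349

-0.3373


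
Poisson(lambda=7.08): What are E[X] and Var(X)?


E[X] = Var(X) = lambda = 7.08

7.08, 7.08


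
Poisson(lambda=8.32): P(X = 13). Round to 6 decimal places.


P = e^(-lam) * lam^k / k!
e^(-8.32) ≈ 0.0002435959
lam^k = 8.32^13 ≈ 915383841194.769085
k! = 13! = 6227020800
P = 0.0002435959 * 915383841194.769085 / 6227020800 ≈ 0.035809

0.035809


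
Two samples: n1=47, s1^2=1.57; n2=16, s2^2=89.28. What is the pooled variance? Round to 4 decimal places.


sp^2 = ((n1-1)*s1^2 + (n2-1)*s2^2)/(n1+n2-2)
(n1-1)*s1^2 = 46 * 1.57 = 72.22
(n2-1)*s2^2 = 15 * 89.28 = 1339.2
numerator = 72.22 + 1339.2 = 1411.42
n1+n2-2 = 61
sp^2 = 1411.42 / 61 = 70571/3050 ≈ 23.138033

23.1380


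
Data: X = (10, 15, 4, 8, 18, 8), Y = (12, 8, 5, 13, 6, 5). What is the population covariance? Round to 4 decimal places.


Cov = (1/n)*sum((xi-xbar)(yi-ybar))
n = 6, xbar = 63/6 = 10.5, ybar = 49/6 ≈ 8.166667
sum((xi-xbar)(yi-ybar)) = -2.5
Cov = -2.5 / 6 = -5/12 ≈ -0.416667

-0.4167


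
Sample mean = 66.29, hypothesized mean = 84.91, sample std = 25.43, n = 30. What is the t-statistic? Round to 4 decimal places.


t = (xbar - mu0) / (s/sqrt(n))
xbar - mu0 = 66.29 - 84.91 = -18.62
sqrt(30) ≈ 5.47722558
s/sqrt(n) = 25.43 / 5.47722558 ≈ 4.64286155
t = -18.62 / 4.64286155 ≈ -4.010458

-4.0105


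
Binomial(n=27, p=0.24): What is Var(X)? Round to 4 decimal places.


Var = n*p*(1-p) = 27 * 0.24 * 0.76 = 4.9248

4.9248


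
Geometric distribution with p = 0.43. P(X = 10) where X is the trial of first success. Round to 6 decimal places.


P = (1-p)^(k-1) * p
(1-p)^(k-1) = 0.57^9 ≈ 0.006351462
P = 0.006351462 * 0.43 ≈ 0.002731129

0.002731


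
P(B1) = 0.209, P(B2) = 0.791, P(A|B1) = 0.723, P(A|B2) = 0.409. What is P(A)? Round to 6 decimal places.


P(A) = P(A|B1)*P(B1) + P(A|B2)*P(B2)
P(A|B1)*P(B1) = 0.723 * 0.209 = 0.151107
P(A|B2)*P(B2) = 0.409 * 0.791 = 0.323519
P(A) = 0.151107 + 0.323519 = 0.474626

0.474626


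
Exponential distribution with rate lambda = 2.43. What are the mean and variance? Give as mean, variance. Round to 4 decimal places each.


mean = 1/lam, var = 1/lam^2
mean = 1 / 2.43 = 100/243 ≈ 0.411523
lam^2 = 2.43^2 = 5.9049
var = 1 / 5.9049 ≈ 0.169351

0.4115, 0.1694


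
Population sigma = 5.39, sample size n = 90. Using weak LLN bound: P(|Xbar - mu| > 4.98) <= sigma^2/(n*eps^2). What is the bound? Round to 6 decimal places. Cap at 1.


bound = min(1, sigma^2/(n*eps^2))
sigma^2 = 5.39^2 = 29.0521
n*eps^2 = 90 * 4.98^2 = 90 * 24.8004 = 2232.036
sigma^2/(n*eps^2) = 29.0521 / 2232.036 ≈ 0.01301596

0.013016


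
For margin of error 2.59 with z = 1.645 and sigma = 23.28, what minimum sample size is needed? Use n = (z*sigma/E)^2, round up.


z*sigma/E = 1.645 * 23.28 / 2.59 = 13677/925 ≈ 14.785946
(z*sigma/E)^2 ≈ 218.624198
round up: n = 219

219


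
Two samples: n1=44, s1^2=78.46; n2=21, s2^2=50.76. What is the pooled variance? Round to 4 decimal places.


sp^2 = ((n1-1)*s1^2 + (n2-1)*s2^2)/(n1+n2-2)
(n1-1)*s1^2 = 43 * 78.46 = 3373.78
(n2-1)*s2^2 = 20 * 50.76 = 1015.2
numerator = 3373.78 + 1015.2 = 4388.98
n1+n2-2 = 63
sp^2 = 4388.98 / 63 = 219449/3150 ≈ 69.666349

69.6663


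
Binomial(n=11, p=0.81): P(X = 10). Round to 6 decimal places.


P = C(n,k) * p^k * (1-p)^(n-k)
C(11,10) = 11
p^k = 0.81^10 ≈ 0.1215767
(1-p)^(n-k) = 0.19^1 = 0.19
P = 11 * 0.1215767 * 0.19 ≈ 0.254095

0.254095


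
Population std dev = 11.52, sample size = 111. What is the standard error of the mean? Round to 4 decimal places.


SE = sigma / sqrt(n)
sqrt(111) ≈ 10.535654
SE = 11.52 / 10.535654 ≈ 1.093430

1.0934


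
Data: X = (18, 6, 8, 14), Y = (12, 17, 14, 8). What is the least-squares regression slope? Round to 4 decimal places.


b = sum((xi-xbar)(yi-ybar)) / sum((xi-xbar)^2)
n = 4, xbar = 46/4 = 11.5, ybar = 51/4 = 12.75
Sxy = sum((xi-xbar)(yi-ybar)) = -44.5
Sxx = sum((xi-xbar)^2) = 91
b = Sxy / Sxx = -89/182 ≈ -0.489011

-0.4890


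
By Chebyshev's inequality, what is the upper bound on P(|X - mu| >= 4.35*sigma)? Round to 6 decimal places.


P <= 1/k^2
k^2 = 4.35^2 = 18.9225
1/k^2 = 1 / 18.9225 = 400/7569 ≈ 0.05284714

0.052847


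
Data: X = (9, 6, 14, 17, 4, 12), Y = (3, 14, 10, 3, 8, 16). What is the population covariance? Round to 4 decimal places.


Cov = (1/n)*sum((xi-xbar)(yi-ybar))
n = 6, xbar = 62/6 = 31/3 ≈ 10.333333, ybar = 54/6 = 9
sum((xi-xbar)(yi-ybar)) = -32
Cov = -32 / 6 = -16/3 ≈ -5.333333

-5.3333


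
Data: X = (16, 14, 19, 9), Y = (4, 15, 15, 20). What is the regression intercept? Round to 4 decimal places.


a = ybar - b*xbar, where b = sum((xi-xbar)(yi-ybar)) / sum((xi-xbar)^2)
n = 4, xbar = 58/4 = 14.5, ybar = 54/4 = 13.5
Sxy = sum((xi-xbar)(yi-ybar)) = -44
Sxx = sum((xi-xbar)^2) = 53
b = Sxy / Sxx = -44/53 ≈ -0.830189
a = 13.5 - (-0.830189) * 14.5 = 2707/106 ≈ 25.537736

25.5377


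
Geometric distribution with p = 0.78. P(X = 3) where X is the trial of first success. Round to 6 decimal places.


P = (1-p)^(k-1) * p
(1-p)^(k-1) = 0.22^2 = 0.0484
P = 0.0484 * 0.78 = 0.037752

0.037752


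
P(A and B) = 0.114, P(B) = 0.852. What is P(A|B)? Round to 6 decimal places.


P(A|B) = P(A and B) / P(B) = 0.114 / 0.852 = 19/142 ≈ 0.13380282

0.133803


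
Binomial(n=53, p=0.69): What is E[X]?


E[X] = n*p = 53 * 0.69 = 36.57

36.57


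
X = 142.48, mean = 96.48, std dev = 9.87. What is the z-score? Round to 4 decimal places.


z = (X - mu) / sigma
X - mu = 142.48 - 96.48 = 46
z = 46 / 9.87 = 4600/987 ≈ 4.660588

4.6606


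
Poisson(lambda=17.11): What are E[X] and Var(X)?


E[X] = Var(X) = lambda = 17.11

17.11, 17.11


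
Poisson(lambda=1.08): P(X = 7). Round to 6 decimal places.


P = e^(-lam) * lam^k / k!
e^(-1.08) ≈ 0.3395955
lam^k = 1.08^7 ≈ 1.713824
k! = 7! = 5040
P = 0.3395955 * 1.713824 / 5040 ≈ 0.000115

0.000115


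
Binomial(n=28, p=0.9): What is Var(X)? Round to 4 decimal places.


Var = n*p*(1-p) = 28 * 0.9 * 0.1 = 2.52

2.5200


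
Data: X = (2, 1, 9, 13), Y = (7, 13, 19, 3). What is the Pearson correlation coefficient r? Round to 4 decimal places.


r = sum((xi-xbar)(yi-ybar)) / sqrt(sum((xi-xbar)^2) * sum((yi-ybar)^2))
n = 4, xbar = 25/4 = 6.25, ybar = 42/4 = 10.5
Sxy = sum((xi-xbar)(yi-ybar)) = -25.5
Sxx = sum((xi-xbar)^2) = 98.75
Syy = sum((yi-ybar)^2) = 147
sqrt(Sxx*Syy) ≈ 120.483401
r = Sxy / sqrt(Sxx*Syy) = -25.5 / 120.483401 ≈ -0.211647

-0.2116


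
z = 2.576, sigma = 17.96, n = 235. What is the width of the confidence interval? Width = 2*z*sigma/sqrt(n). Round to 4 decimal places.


width = 2*z*sigma/sqrt(n)
2*z*sigma = 2 * 2.576 * 17.96 = 92.52992
sqrt(235) ≈ 15.329710
width = 92.52992 / 15.329710 ≈ 6.035986

6.0360


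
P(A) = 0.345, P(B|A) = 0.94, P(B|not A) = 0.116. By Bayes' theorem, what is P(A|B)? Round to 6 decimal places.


P(A|B) = P(B|A)*P(A) / P(B), P(B) = P(B|A)*P(A) + P(B|not A)*P(not A)
P(B|A)*P(A) = 0.94 * 0.345 = 0.3243
P(B|not A)*P(not A) = 0.116 * 0.655 = 0.07598
P(B) = 0.3243 + 0.07598 = 0.40028
P(A|B) = 0.3243 / 0.40028 ≈ 0.81018287

0.810183


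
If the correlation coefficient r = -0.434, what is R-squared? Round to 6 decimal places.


R^2 = r^2 = (-0.434)^2 = 0.188356

0.188356


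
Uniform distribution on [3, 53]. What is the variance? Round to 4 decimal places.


Var = (b-a)^2 / 12
(b-a)^2 = (53 - 3)^2 = 2500
Var = 2500/12 ≈ 208.333333

208.3333


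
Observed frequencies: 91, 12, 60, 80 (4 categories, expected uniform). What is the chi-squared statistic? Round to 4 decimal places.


chi2 = sum((O-E)^2/E), E = total/4
total = 243, E = 243/4 = 60.75
(91 - 60.75)^2 / 60.75 = 915.0625 / 60.75 = 14641/972 ≈ 15.062757
(12 - 60.75)^2 / 60.75 = 2376.5625 / 60.75 = 4225/108 ≈ 39.120370
(60 - 60.75)^2 / 60.75 = 0.5625 / 60.75 = 1/108 ≈ 0.009259
(80 - 60.75)^2 / 60.75 = 370.5625 / 60.75 = 5929/972 ≈ 6.099794
chi2 = 14651/243 ≈ 60.292181

60.2922


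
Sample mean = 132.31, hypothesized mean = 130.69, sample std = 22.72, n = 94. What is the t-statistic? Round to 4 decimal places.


t = (xbar - mu0) / (s/sqrt(n))
xbar - mu0 = 132.31 - 130.69 = 1.62
sqrt(94) ≈ 9.69535971
s/sqrt(n) = 22.72 / 9.69535971 ≈ 2.34338907
t = 1.62 / 2.34338907 ≈ 0.691306

0.6913


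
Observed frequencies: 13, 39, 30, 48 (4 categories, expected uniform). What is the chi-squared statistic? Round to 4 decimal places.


chi2 = sum((O-E)^2/E), E = total/4
total = 130, E = 130/4 = 32.5
(13 - 32.5)^2 / 32.5 = 380.25 / 32.5 = 11.7
(39 - 32.5)^2 / 32.5 = 42.25 / 32.5 = 1.3
(30 - 32.5)^2 / 32.5 = 6.25 / 32.5 = 5/26 ≈ 0.192308
(48 - 32.5)^2 / 32.5 = 240.25 / 32.5 = 961/130 ≈ 7.392308
chi2 = 1338/65 ≈ 20.584615

20.5846


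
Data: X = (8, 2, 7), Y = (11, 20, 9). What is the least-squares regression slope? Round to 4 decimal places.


b = sum((xi-xbar)(yi-ybar)) / sum((xi-xbar)^2)
n = 3, xbar = 17/3 ≈ 5.666667, ybar = 40/3 ≈ 13.333333
Sxy = sum((xi-xbar)(yi-ybar)) = -107/3 ≈ -35.666667
Sxx = sum((xi-xbar)^2) = 62/3 ≈ 20.666667
b = Sxy / Sxx = -107/62 ≈ -1.725806

-1.7258


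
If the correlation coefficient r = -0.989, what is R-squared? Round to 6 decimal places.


R^2 = r^2 = (-0.989)^2 = 0.978121

0.978121


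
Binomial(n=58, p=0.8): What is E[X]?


E[X] = n*p = 58 * 0.8 = 46.4

46.4


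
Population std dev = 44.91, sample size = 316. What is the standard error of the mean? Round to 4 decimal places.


SE = sigma / sqrt(n)
sqrt(316) ≈ 17.776389
SE = 44.91 / 17.776389 ≈ 2.526385

2.5264


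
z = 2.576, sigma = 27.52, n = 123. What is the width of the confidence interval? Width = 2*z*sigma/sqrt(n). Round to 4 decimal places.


width = 2*z*sigma/sqrt(n)
2*z*sigma = 2 * 2.576 * 27.52 = 141.78304
sqrt(123) ≈ 11.090537
width = 141.78304 / 11.090537 ≈ 12.784146

12.7841


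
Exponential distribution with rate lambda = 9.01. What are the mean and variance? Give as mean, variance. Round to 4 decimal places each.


mean = 1/lam, var = 1/lam^2
mean = 1 / 9.01 = 100/901 ≈ 0.110988
lam^2 = 9.01^2 = 81.1801
var = 1 / 81.1801 ≈ 0.012318

0.1110, 0.0123


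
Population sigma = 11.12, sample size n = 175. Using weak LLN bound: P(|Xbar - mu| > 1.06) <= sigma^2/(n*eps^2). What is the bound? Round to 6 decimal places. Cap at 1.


bound = min(1, sigma^2/(n*eps^2))
sigma^2 = 11.12^2 = 123.6544
n*eps^2 = 175 * 1.06^2 = 175 * 1.1236 = 196.63
sigma^2/(n*eps^2) = 123.6544 / 196.63 ≈ 0.62886843

0.628868


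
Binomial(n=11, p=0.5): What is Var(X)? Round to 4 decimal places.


Var = n*p*(1-p) = 11 * 0.5 * 0.5 = 2.75

2.7500


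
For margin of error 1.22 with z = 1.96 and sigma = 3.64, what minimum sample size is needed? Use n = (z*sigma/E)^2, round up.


z*sigma/E = 1.96 * 3.64 / 1.22 = 8918/1525 ≈ 5.847869
(z*sigma/E)^2 ≈ 34.197570
round up: n = 35

35


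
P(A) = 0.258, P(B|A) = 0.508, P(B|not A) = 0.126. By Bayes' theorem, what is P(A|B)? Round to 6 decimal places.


P(A|B) = P(B|A)*P(A) / P(B), P(B) = P(B|A)*P(A) + P(B|not A)*P(not A)
P(B|A)*P(A) = 0.508 * 0.258 = 0.131064
P(B|not A)*P(not A) = 0.126 * 0.742 = 0.093492
P(B) = 0.131064 + 0.093492 = 0.224556
P(A|B) = 0.131064 / 0.224556 ≈ 0.58365842

0.583658


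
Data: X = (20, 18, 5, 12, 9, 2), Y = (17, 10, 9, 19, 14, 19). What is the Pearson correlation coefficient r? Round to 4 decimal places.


r = sum((xi-xbar)(yi-ybar)) / sqrt(sum((xi-xbar)^2) * sum((yi-ybar)^2))
n = 6, xbar = 66/6 = 11, ybar = 88/6 = 44/3 ≈ 14.666667
Sxy = sum((xi-xbar)(yi-ybar)) = -11
Sxx = sum((xi-xbar)^2) = 252
Syy = sum((yi-ybar)^2) = 292/3 ≈ 97.333333
sqrt(Sxx*Syy) ≈ 156.614176
r = Sxy / sqrt(Sxx*Syy) = -11 / 156.614176 ≈ -0.070236

-0.0702


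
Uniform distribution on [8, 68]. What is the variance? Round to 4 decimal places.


Var = (b-a)^2 / 12
(b-a)^2 = (68 - 8)^2 = 3600
Var = 3600/12 = 300

300.0000


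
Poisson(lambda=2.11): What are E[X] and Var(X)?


E[X] = Var(X) = lambda = 2.11

2.11, 2.11


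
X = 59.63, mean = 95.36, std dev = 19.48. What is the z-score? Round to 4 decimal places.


z = (X - mu) / sigma
X - mu = 59.63 - 95.36 = -35.73
z = -35.73 / 19.48 = -3573/1948 ≈ -1.834189

-1.8342


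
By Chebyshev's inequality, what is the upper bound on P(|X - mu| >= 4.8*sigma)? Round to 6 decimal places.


P <= 1/k^2
k^2 = 4.8^2 = 23.04
1/k^2 = 1 / 23.04 = 25/576 ≈ 0.04340278

0.043403


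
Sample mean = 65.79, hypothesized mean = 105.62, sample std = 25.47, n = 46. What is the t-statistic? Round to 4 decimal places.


t = (xbar - mu0) / (s/sqrt(n))
xbar - mu0 = 65.79 - 105.62 = -39.83
sqrt(46) ≈ 6.78232998
s/sqrt(n) = 25.47 / 6.78232998 ≈ 3.75534662
t = -39.83 / 3.75534662 ≈ -10.606211

-10.6062


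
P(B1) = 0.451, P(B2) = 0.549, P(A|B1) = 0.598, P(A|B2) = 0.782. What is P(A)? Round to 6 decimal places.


P(A) = P(A|B1)*P(B1) + P(A|B2)*P(B2)
P(A|B1)*P(B1) = 0.598 * 0.451 = 0.269698
P(A|B2)*P(B2) = 0.782 * 0.549 = 0.429318
P(A) = 0.269698 + 0.429318 = 0.699016

0.699016


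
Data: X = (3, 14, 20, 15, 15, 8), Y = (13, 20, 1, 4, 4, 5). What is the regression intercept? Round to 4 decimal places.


a = ybar - b*xbar, where b = sum((xi-xbar)(yi-ybar)) / sum((xi-xbar)^2)
n = 6, xbar = 75/6 = 12.5, ybar = 47/6 ≈ 7.833333
Sxy = sum((xi-xbar)(yi-ybar)) = -88.5
Sxx = sum((xi-xbar)^2) = 181.5
b = Sxy / Sxx = -59/121 ≈ -0.487603
a = 7.833333 - (-0.487603) * 12.5 = 5056/363 ≈ 13.928375

13.9284


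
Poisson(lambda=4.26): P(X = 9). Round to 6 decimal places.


P = e^(-lam) * lam^k / k!
e^(-4.26) ≈ 0.01412230
lam^k = 4.26^9 ≈ 462047.252296
k! = 9! = 362880
P = 0.01412230 * 462047.252296 / 362880 ≈ 0.017982

0.017982


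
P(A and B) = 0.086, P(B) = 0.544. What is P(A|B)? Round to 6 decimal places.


P(A|B) = P(A and B) / P(B) = 0.086 / 0.544 = 43/272 ≈ 0.15808824

0.158088


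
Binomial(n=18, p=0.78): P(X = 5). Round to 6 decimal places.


P = C(n,k) * p^k * (1-p)^(n-k)
C(18,5) = 8568
p^k = 0.78^5 ≈ 0.2887174
(1-p)^(n-k) = 0.22^13 ≈ 0.000000002828101
P = 8568 * 0.2887174 * 0.000000002828101 ≈ 0.000007

0.000007


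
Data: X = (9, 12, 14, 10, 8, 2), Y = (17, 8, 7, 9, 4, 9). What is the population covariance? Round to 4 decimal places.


Cov = (1/n)*sum((xi-xbar)(yi-ybar))
n = 6, xbar = 55/6 ≈ 9.166667, ybar = 54/6 = 9
sum((xi-xbar)(yi-ybar)) = -8
Cov = -8 / 6 = -4/3 ≈ -1.333333

-1.3333


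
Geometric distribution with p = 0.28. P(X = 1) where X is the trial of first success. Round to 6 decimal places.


P = (1-p)^(k-1) * p
(1-p)^(k-1) = 0.72^0 = 1
P = 1 * 0.28 = 0.28

0.280000


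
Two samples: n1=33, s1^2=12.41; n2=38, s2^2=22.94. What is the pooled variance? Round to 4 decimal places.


sp^2 = ((n1-1)*s1^2 + (n2-1)*s2^2)/(n1+n2-2)
(n1-1)*s1^2 = 32 * 12.41 = 397.12
(n2-1)*s2^2 = 37 * 22.94 = 848.78
numerator = 397.12 + 848.78 = 1245.9
n1+n2-2 = 69
sp^2 = 1245.9 / 69 = 4153/230 ≈ 18.056522

18.0565


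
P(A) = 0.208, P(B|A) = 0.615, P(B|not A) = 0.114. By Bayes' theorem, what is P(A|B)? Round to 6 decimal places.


P(A|B) = P(B|A)*P(A) / P(B), P(B) = P(B|A)*P(A) + P(B|not A)*P(not A)
P(B|A)*P(A) = 0.615 * 0.208 = 0.12792
P(B|not A)*P(not A) = 0.114 * 0.792 = 0.090288
P(B) = 0.12792 + 0.090288 = 0.218208
P(A|B) = 0.12792 / 0.218208 = 2665/4546 ≈ 0.58622965

0.586230


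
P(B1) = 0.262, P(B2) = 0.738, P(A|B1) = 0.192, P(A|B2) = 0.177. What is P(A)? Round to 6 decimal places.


P(A) = P(A|B1)*P(B1) + P(A|B2)*P(B2)
P(A|B1)*P(B1) = 0.192 * 0.262 = 0.050304
P(A|B2)*P(B2) = 0.177 * 0.738 = 0.130626
P(A) = 0.050304 + 0.130626 = 0.18093

0.180930


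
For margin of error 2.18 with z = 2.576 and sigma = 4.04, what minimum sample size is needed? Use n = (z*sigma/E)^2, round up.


z*sigma/E = 2.576 * 4.04 / 2.18 ≈ 4.773872
(z*sigma/E)^2 ≈ 22.789850
round up: n = 23

23


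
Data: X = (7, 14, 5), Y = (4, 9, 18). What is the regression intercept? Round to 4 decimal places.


a = ybar - b*xbar, where b = sum((xi-xbar)(yi-ybar)) / sum((xi-xbar)^2)
n = 3, xbar = 26/3 ≈ 8.666667, ybar = 31/3 ≈ 10.333333
Sxy = sum((xi-xbar)(yi-ybar)) = -74/3 ≈ -24.666667
Sxx = sum((xi-xbar)^2) = 134/3 ≈ 44.666667
b = Sxy / Sxx = -37/67 ≈ -0.552239
a = 10.333333 - (-0.552239) * 8.666667 = 1013/67 ≈ 15.119403

15.1194


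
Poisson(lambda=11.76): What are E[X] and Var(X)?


E[X] = Var(X) = lambda = 11.76

11.76, 11.76


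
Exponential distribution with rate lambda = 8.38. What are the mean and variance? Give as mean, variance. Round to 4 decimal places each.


mean = 1/lam, var = 1/lam^2
mean = 1 / 8.38 = 50/419 ≈ 0.119332
lam^2 = 8.38^2 = 70.2244
var = 1 / 70.2244 ≈ 0.014240

0.1193, 0.0142


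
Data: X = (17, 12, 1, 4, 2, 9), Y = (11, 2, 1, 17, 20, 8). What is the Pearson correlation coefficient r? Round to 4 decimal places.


r = sum((xi-xbar)(yi-ybar)) / sqrt(sum((xi-xbar)^2) * sum((yi-ybar)^2))
n = 6, xbar = 45/6 = 7.5, ybar = 59/6 ≈ 9.833333
Sxy = sum((xi-xbar)(yi-ybar)) = -50.5
Sxx = sum((xi-xbar)^2) = 197.5
Syy = sum((yi-ybar)^2) = 1793/6 ≈ 298.833333
sqrt(Sxx*Syy) ≈ 242.939464
r = Sxy / sqrt(Sxx*Syy) = -50.5 / 242.939464 ≈ -0.207871

-0.2079


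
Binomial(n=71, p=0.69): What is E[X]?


E[X] = n*p = 71 * 0.69 = 48.99

48.99


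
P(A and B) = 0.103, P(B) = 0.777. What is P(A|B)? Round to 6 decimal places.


P(A|B) = P(A and B) / P(B) = 0.103 / 0.777 = 103/777 ≈ 0.13256113

0.132561


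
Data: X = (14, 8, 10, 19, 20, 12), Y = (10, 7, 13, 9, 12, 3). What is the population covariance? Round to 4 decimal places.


Cov = (1/n)*sum((xi-xbar)(yi-ybar))
n = 6, xbar = 83/6 ≈ 13.833333, ybar = 54/6 = 9
sum((xi-xbar)(yi-ybar)) = 26
Cov = 26 / 6 = 13/3 ≈ 4.333333

4.3333


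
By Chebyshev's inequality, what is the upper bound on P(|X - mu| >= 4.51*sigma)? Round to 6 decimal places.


P <= 1/k^2
k^2 = 4.51^2 = 20.3401
1/k^2 = 1 / 20.3401 ≈ 0.04916397

0.049164


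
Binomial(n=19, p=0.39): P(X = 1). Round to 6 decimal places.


P = C(n,k) * p^k * (1-p)^(n-k)
C(19,1) = 19
p^k = 0.39^1 = 0.39
(1-p)^(n-k) = 0.61^18 ≈ 0.0001367531
P = 19 * 0.39 * 0.0001367531 ≈ 0.001013

0.001013


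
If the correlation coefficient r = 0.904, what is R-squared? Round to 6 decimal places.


R^2 = r^2 = (0.904)^2 = 0.817216

0.817216


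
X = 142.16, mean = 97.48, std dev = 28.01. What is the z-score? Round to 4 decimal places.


z = (X - mu) / sigma
X - mu = 142.16 - 97.48 = 44.68
z = 44.68 / 28.01 = 4468/2801 ≈ 1.595145

1.5951


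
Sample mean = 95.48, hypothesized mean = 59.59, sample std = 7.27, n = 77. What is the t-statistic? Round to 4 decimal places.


t = (xbar - mu0) / (s/sqrt(n))
xbar - mu0 = 95.48 - 59.59 = 35.89
sqrt(77) ≈ 8.77496439
s/sqrt(n) = 7.27 / 8.77496439 ≈ 0.82849339
t = 35.89 / 0.82849339 ≈ 43.319597

43.3196


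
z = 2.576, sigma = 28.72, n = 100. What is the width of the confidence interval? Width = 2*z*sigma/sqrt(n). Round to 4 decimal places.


width = 2*z*sigma/sqrt(n)
2*z*sigma = 2 * 2.576 * 28.72 = 147.96544
sqrt(100) = 10
width = 147.96544 / 10 = 14.796544

14.7965


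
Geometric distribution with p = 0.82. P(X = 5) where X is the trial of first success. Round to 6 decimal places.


P = (1-p)^(k-1) * p
(1-p)^(k-1) = 0.18^4 = 0.00104976
P = 0.00104976 * 0.82 = 0.0008608032

0.000861


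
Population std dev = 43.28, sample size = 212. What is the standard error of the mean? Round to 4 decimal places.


SE = sigma / sqrt(n)
sqrt(212) ≈ 14.560220
SE = 43.28 / 14.560220 ≈ 2.972483

2.9725


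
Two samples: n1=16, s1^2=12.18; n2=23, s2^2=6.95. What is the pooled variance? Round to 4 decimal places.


sp^2 = ((n1-1)*s1^2 + (n2-1)*s2^2)/(n1+n2-2)
(n1-1)*s1^2 = 15 * 12.18 = 182.7
(n2-1)*s2^2 = 22 * 6.95 = 152.9
numerator = 182.7 + 152.9 = 335.6
n1+n2-2 = 37
sp^2 = 335.6 / 37 = 1678/185 ≈ 9.070270

9.0703


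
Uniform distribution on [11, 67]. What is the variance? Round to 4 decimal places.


Var = (b-a)^2 / 12
(b-a)^2 = (67 - 11)^2 = 3136
Var = 3136/12 ≈ 261.333333

261.3333


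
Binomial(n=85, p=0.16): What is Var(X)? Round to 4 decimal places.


Var = n*p*(1-p) = 85 * 0.16 * 0.84 = 11.424

11.4240


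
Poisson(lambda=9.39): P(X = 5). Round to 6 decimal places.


P = e^(-lam) * lam^k / k!
e^(-9.39) ≈ 0.00008355546
lam^k = 9.39^5 ≈ 73000.857461
k! = 5! = 120
P = 0.00008355546 * 73000.857461 / 120 ≈ 0.050830

0.050830


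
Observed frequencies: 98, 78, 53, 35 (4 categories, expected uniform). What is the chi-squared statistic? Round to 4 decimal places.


chi2 = sum((O-E)^2/E), E = total/4
total = 264, E = 264/4 = 66
(98 - 66)^2 / 66 = 1024 / 66 = 512/33 ≈ 15.515152
(78 - 66)^2 / 66 = 144 / 66 = 24/11 ≈ 2.181818
(53 - 66)^2 / 66 = 169 / 66 = 169/66 ≈ 2.560606
(35 - 66)^2 / 66 = 961 / 66 = 961/66 ≈ 14.560606
chi2 = 383/11 ≈ 34.818182

34.8182


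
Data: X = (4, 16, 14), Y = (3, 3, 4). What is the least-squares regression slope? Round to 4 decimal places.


b = sum((xi-xbar)(yi-ybar)) / sum((xi-xbar)^2)
n = 3, xbar = 34/3 ≈ 11.333333, ybar = 10/3 ≈ 3.333333
Sxy = sum((xi-xbar)(yi-ybar)) = 8/3 ≈ 2.666667
Sxx = sum((xi-xbar)^2) = 248/3 ≈ 82.666667
b = Sxy / Sxx = 1/31 ≈ 0.032258

0.0323


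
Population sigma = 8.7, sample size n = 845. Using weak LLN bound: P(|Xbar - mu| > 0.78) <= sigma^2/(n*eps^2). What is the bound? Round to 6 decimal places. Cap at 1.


bound = min(1, sigma^2/(n*eps^2))
sigma^2 = 8.7^2 = 75.69
n*eps^2 = 845 * 0.78^2 = 845 * 0.6084 = 514.098
sigma^2/(n*eps^2) = 75.69 / 514.098 ≈ 0.14722874

0.147229


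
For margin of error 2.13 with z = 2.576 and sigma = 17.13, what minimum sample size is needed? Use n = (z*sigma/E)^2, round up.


z*sigma/E = 2.576 * 17.13 / 2.13 = 183862/8875 ≈ 20.716845
(z*sigma/E)^2 ≈ 429.187670
round up: n = 430

430


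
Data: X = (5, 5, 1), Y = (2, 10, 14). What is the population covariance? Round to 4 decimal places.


Cov = (1/n)*sum((xi-xbar)(yi-ybar))
n = 3, xbar = 11/3 ≈ 3.666667, ybar = 26/3 ≈ 8.666667
sum((xi-xbar)(yi-ybar)) = -64/3 ≈ -21.333333
Cov = -21.333333 / 3 = -64/9 ≈ -7.111111

-7.1111


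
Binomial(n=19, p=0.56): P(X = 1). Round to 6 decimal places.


P = C(n,k) * p^k * (1-p)^(n-k)
C(19,1) = 19
p^k = 0.56^1 = 0.56
(1-p)^(n-k) = 0.44^18 ≈ 0.0000003820746
P = 19 * 0.56 * 0.0000003820746 ≈ 0.000004

0.000004


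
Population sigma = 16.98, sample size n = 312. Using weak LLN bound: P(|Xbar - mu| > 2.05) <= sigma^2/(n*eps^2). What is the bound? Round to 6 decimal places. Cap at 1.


bound = min(1, sigma^2/(n*eps^2))
sigma^2 = 16.98^2 = 288.3204
n*eps^2 = 312 * 2.05^2 = 312 * 4.2025 = 1311.18
sigma^2/(n*eps^2) = 288.3204 / 1311.18 ≈ 0.21989384

0.219894


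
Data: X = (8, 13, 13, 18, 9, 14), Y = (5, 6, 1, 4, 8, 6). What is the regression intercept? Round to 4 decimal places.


a = ybar - b*xbar, where b = sum((xi-xbar)(yi-ybar)) / sum((xi-xbar)^2)
n = 6, xbar = 75/6 = 12.5, ybar = 30/6 = 5
Sxy = sum((xi-xbar)(yi-ybar)) = -16
Sxx = sum((xi-xbar)^2) = 65.5
b = Sxy / Sxx = -32/131 ≈ -0.244275
a = 5 - (-0.244275) * 12.5 = 1055/131 ≈ 8.053435

8.0534


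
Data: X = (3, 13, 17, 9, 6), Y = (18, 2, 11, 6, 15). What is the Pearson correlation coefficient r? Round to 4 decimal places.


r = sum((xi-xbar)(yi-ybar)) / sqrt(sum((xi-xbar)^2) * sum((yi-ybar)^2))
n = 5, xbar = 48/5 = 9.6, ybar = 52/5 = 10.4
Sxy = sum((xi-xbar)(yi-ybar)) = -88.2
Sxx = sum((xi-xbar)^2) = 123.2
Syy = sum((yi-ybar)^2) = 169.2
sqrt(Sxx*Syy) ≈ 144.379500
r = Sxy / sqrt(Sxx*Syy) = -88.2 / 144.379500 ≈ -0.610890

-0.6109


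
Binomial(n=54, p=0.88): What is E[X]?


E[X] = n*p = 54 * 0.88 = 47.52

47.52


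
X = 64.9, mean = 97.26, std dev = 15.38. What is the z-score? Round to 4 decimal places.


z = (X - mu) / sigma
X - mu = 64.9 - 97.26 = -32.36
z = -32.36 / 15.38 = -1618/769 ≈ -2.104031

-2.1040


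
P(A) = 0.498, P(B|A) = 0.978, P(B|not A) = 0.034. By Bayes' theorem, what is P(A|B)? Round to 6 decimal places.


P(A|B) = P(B|A)*P(A) / P(B), P(B) = P(B|A)*P(A) + P(B|not A)*P(not A)
P(B|A)*P(A) = 0.978 * 0.498 = 0.487044
P(B|not A)*P(not A) = 0.034 * 0.502 = 0.017068
P(B) = 0.487044 + 0.017068 = 0.504112
P(A|B) = 0.487044 / 0.504112 ≈ 0.96614244

0.966142


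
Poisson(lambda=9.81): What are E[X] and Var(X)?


E[X] = Var(X) = lambda = 9.81

9.81, 9.81


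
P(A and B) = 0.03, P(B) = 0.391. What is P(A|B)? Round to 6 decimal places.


P(A|B) = P(A and B) / P(B) = 0.03 / 0.391 = 30/391 ≈ 0.07672634

0.076726


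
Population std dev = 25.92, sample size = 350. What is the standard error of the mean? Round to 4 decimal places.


SE = sigma / sqrt(n)
sqrt(350) ≈ 18.708287
SE = 25.92 / 18.708287 ≈ 1.385482

1.3855


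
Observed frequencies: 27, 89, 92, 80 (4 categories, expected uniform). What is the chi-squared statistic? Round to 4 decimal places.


chi2 = sum((O-E)^2/E), E = total/4
total = 288, E = 288/4 = 72
(27 - 72)^2 / 72 = 2025 / 72 = 28.125
(89 - 72)^2 / 72 = 289 / 72 = 289/72 ≈ 4.013889
(92 - 72)^2 / 72 = 400 / 72 = 50/9 ≈ 5.555556
(80 - 72)^2 / 72 = 64 / 72 = 8/9 ≈ 0.888889
chi2 = 463/12 ≈ 38.583333

38.5833


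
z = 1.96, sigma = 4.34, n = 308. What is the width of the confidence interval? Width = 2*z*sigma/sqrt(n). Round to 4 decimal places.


width = 2*z*sigma/sqrt(n)
2*z*sigma = 2 * 1.96 * 4.34 = 17.0128
sqrt(308) ≈ 17.549929
width = 17.0128 / 17.549929 ≈ 0.969394

0.9694


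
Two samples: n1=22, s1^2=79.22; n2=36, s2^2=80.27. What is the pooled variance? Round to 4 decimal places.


sp^2 = ((n1-1)*s1^2 + (n2-1)*s2^2)/(n1+n2-2)
(n1-1)*s1^2 = 21 * 79.22 = 1663.62
(n2-1)*s2^2 = 35 * 80.27 = 2809.45
numerator = 1663.62 + 2809.45 = 4473.07
n1+n2-2 = 56
sp^2 = 4473.07 / 56 = 79.87625

79.8763


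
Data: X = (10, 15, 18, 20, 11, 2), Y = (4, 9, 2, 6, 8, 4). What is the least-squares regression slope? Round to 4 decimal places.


b = sum((xi-xbar)(yi-ybar)) / sum((xi-xbar)^2)
n = 6, xbar = 76/6 = 38/3 ≈ 12.666667, ybar = 33/6 = 5.5
Sxy = sum((xi-xbar)(yi-ybar)) = 9
Sxx = sum((xi-xbar)^2) = 634/3 ≈ 211.333333
b = Sxy / Sxx = 27/634 ≈ 0.042587

0.0426


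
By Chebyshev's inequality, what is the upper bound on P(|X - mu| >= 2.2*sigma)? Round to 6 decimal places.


P <= 1/k^2
k^2 = 2.2^2 = 4.84
1/k^2 = 1 / 4.84 = 25/121 ≈ 0.20661157

0.206612


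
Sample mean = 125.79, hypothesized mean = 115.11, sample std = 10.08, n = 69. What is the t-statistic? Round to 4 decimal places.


t = (xbar - mu0) / (s/sqrt(n))
xbar - mu0 = 125.79 - 115.11 = 10.68
sqrt(69) ≈ 8.30662386
s/sqrt(n) = 10.08 / 8.30662386 ≈ 1.21348940
t = 10.68 / 1.21348940 ≈ 8.801066

8.8011


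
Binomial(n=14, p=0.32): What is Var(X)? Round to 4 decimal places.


Var = n*p*(1-p) = 14 * 0.32 * 0.68 = 3.0464

3.0464


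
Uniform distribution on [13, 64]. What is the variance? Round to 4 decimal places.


Var = (b-a)^2 / 12
(b-a)^2 = (64 - 13)^2 = 2601
Var = 2601/12 = 216.75

216.7500


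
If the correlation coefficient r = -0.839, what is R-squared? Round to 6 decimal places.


R^2 = r^2 = (-0.839)^2 = 0.703921

0.703921


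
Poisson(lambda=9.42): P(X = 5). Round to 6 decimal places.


P = e^(-lam) * lam^k / k!
e^(-9.42) ≈ 0.00008108602
lam^k = 9.42^5 ≈ 74174.480612
k! = 5! = 120
P = 0.00008108602 * 74174.480612 / 120 ≈ 0.050121

0.050121


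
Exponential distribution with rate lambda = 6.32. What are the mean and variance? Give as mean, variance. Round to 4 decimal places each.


mean = 1/lam, var = 1/lam^2
mean = 1 / 6.32 = 25/158 ≈ 0.158228
lam^2 = 6.32^2 = 39.9424
var = 1 / 39.9424 ≈ 0.025036

0.1582, 0.0250


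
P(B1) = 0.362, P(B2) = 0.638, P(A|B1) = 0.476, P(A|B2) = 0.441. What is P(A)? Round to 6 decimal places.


P(A) = P(A|B1)*P(B1) + P(A|B2)*P(B2)
P(A|B1)*P(B1) = 0.476 * 0.362 = 0.172312
P(A|B2)*P(B2) = 0.441 * 0.638 = 0.281358
P(A) = 0.172312 + 0.281358 = 0.45367

0.453670


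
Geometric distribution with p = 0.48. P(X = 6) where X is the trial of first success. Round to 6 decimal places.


P = (1-p)^(k-1) * p
(1-p)^(k-1) = 0.52^5 ≈ 0.03802040
P = 0.03802040 * 0.48 ≈ 0.01824979

0.018250


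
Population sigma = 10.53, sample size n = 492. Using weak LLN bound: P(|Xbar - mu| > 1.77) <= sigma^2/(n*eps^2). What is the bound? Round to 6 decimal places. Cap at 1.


bound = min(1, sigma^2/(n*eps^2))
sigma^2 = 10.53^2 = 110.8809
n*eps^2 = 492 * 1.77^2 = 492 * 3.1329 = 1541.3868
sigma^2/(n*eps^2) = 110.8809 / 1541.3868 ≈ 0.07193580

0.071936


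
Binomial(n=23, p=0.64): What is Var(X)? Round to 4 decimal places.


Var = n*p*(1-p) = 23 * 0.64 * 0.36 = 5.2992

5.2992


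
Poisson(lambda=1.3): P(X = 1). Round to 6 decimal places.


P = e^(-lam) * lam^k / k!
e^(-1.3) ≈ 0.2725318
lam^k = 1.3^1 = 1.3
k! = 1! = 1
P = 0.2725318 * 1.3 / 1 ≈ 0.354291

0.354291


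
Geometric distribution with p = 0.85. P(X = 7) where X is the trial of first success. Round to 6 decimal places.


P = (1-p)^(k-1) * p
(1-p)^(k-1) = 0.15^6 ≈ 0.00001139063
P = 0.00001139063 * 0.85 ≈ 0.000009682031

0.000010


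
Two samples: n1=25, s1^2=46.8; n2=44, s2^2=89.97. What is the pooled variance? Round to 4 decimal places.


sp^2 = ((n1-1)*s1^2 + (n2-1)*s2^2)/(n1+n2-2)
(n1-1)*s1^2 = 24 * 46.8 = 1123.2
(n2-1)*s2^2 = 43 * 89.97 = 3868.71
numerator = 1123.2 + 3868.71 = 4991.91
n1+n2-2 = 67
sp^2 = 4991.91 / 67 = 499191/6700 ≈ 74.506119

74.5061


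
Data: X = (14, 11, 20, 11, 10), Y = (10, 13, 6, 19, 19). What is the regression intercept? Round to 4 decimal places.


a = ybar - b*xbar, where b = sum((xi-xbar)(yi-ybar)) / sum((xi-xbar)^2)
n = 5, xbar = 66/5 = 13.2, ybar = 67/5 = 13.4
Sxy = sum((xi-xbar)(yi-ybar)) = -82.4
Sxx = sum((xi-xbar)^2) = 66.8
b = Sxy / Sxx = -206/167 ≈ -1.233533
a = 13.4 - (-1.233533) * 13.2 = 4957/167 ≈ 29.682635

29.6826


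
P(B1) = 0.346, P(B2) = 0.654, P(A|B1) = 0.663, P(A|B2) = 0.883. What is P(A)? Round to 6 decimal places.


P(A) = P(A|B1)*P(B1) + P(A|B2)*P(B2)
P(A|B1)*P(B1) = 0.663 * 0.346 = 0.229398
P(A|B2)*P(B2) = 0.883 * 0.654 = 0.577482
P(A) = 0.229398 + 0.577482 = 0.80688

0.806880


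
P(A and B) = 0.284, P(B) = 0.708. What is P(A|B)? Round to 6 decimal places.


P(A|B) = P(A and B) / P(B) = 0.284 / 0.708 = 71/177 ≈ 0.40112994

0.401130


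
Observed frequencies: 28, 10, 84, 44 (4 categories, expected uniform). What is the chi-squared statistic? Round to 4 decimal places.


chi2 = sum((O-E)^2/E), E = total/4
total = 166, E = 166/4 = 41.5
(28 - 41.5)^2 / 41.5 = 182.25 / 41.5 = 729/166 ≈ 4.391566
(10 - 41.5)^2 / 41.5 = 992.25 / 41.5 = 3969/166 ≈ 23.909639
(84 - 41.5)^2 / 41.5 = 1806.25 / 41.5 = 7225/166 ≈ 43.524096
(44 - 41.5)^2 / 41.5 = 6.25 / 41.5 = 25/166 ≈ 0.150602
chi2 = 5974/83 ≈ 71.975904

71.9759


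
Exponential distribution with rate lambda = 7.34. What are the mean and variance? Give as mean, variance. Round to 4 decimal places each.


mean = 1/lam, var = 1/lam^2
mean = 1 / 7.34 = 50/367 ≈ 0.136240
lam^2 = 7.34^2 = 53.8756
var = 1 / 53.8756 ≈ 0.018561

0.1362, 0.0186


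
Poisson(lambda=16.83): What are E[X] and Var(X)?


E[X] = Var(X) = lambda = 16.83

16.83, 16.83


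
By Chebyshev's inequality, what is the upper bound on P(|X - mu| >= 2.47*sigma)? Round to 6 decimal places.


P <= 1/k^2
k^2 = 2.47^2 = 6.1009
1/k^2 = 1 / 6.1009 ≈ 0.16391024

0.163910
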